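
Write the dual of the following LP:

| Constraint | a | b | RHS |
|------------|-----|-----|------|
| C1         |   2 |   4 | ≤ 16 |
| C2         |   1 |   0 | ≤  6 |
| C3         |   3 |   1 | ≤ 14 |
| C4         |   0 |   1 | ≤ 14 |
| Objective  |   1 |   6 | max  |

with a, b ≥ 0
Minimize: z = 16y1 + 6y2 + 14y3 + 14y4

Subject to:
  C1: -2y1 - y2 - 3y3 ≤ -1
  C2: -4y1 - y3 - y4 ≤ -6
  y1, y2, y3, y4 ≥ 0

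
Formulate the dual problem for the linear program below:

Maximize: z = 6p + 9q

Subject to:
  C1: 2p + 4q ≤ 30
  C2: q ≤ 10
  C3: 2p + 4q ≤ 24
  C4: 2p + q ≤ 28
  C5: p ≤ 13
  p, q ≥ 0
Minimize: z = 30y1 + 10y2 + 24y3 + 28y4 + 13y5

Subject to:
  C1: -2y1 - 2y3 - 2y4 - y5 ≤ -6
  C2: -4y1 - y2 - 4y3 - y4 ≤ -9
  y1, y2, y3, y4, y5 ≥ 0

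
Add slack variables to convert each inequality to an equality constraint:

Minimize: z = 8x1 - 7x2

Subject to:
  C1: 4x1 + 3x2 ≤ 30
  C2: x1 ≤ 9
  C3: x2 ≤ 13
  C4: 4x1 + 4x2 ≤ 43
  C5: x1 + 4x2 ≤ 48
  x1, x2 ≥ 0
min z = 8x1 - 7x2

s.t.
  4x1 + 3x2 + s1 = 30
  x1 + s2 = 9
  x2 + s3 = 13
  4x1 + 4x2 + s4 = 43
  x1 + 4x2 + s5 = 48
  x1, x2, s1, s2, s3, s4, s5 ≥ 0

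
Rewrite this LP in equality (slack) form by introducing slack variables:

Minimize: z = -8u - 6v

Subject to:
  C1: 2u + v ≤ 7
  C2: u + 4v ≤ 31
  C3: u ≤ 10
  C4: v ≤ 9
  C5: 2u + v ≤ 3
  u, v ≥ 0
min z = -8u - 6v

s.t.
  2u + v + s1 = 7
  u + 4v + s2 = 31
  u + s3 = 10
  v + s4 = 9
  2u + v + s5 = 3
  u, v, s1, s2, s3, s4, s5 ≥ 0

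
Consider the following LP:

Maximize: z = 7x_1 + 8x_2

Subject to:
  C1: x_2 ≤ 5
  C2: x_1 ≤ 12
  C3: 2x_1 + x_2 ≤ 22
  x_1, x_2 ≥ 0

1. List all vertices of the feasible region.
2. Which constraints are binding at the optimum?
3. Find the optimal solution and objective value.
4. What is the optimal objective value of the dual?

1. (0, 0), (11, 0), (8.5, 5), (0, 5)
2. C1, C3
3. x_1 = 8.5, x_2 = 5, z = 99.5
4. 99.5 (by strong duality, equal to the primal optimum)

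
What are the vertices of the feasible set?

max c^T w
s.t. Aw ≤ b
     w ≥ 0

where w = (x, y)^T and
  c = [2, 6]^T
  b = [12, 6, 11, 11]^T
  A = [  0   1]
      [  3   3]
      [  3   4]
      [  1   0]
Each vertex is the intersection of two constraint boundaries that also satisfies all remaining constraints:
  x = 0 and y = 0 → (0, 0)
  3x + 3y = 6 and y = 0 → (2, 0)
  3x + 3y = 6 and x = 0 → (0, 2)

Vertices: (0, 0), (2, 0), (0, 2)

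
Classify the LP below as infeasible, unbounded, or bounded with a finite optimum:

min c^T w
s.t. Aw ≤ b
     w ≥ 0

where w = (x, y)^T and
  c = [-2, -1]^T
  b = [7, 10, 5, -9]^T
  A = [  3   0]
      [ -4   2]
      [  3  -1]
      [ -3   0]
One constraint requires 3x ≤ 7, while the constraint -3x ≤ -9 is equivalent to 3x ≥ 9. Together they would need 9 ≤ 3x ≤ 7, which is impossible since 9 > 7. No point satisfies all constraints.

Infeasible — the constraint set is empty.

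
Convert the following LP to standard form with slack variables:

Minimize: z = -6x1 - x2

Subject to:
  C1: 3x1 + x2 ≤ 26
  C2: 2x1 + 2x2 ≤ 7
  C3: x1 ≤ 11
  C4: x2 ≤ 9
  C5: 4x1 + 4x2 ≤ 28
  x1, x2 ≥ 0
min z = -6x1 - x2

s.t.
  3x1 + x2 + s1 = 26
  2x1 + 2x2 + s2 = 7
  x1 + s3 = 11
  x2 + s4 = 9
  4x1 + 4x2 + s5 = 28
  x1, x2, s1, s2, s3, s4, s5 ≥ 0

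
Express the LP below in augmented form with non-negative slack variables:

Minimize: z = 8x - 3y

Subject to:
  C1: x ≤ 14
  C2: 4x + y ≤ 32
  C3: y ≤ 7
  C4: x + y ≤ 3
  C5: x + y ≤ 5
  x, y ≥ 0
min z = 8x - 3y

s.t.
  x + s1 = 14
  4x + y + s2 = 32
  y + s3 = 7
  x + y + s4 = 3
  x + y + s5 = 5
  x, y, s1, s2, s3, s4, s5 ≥ 0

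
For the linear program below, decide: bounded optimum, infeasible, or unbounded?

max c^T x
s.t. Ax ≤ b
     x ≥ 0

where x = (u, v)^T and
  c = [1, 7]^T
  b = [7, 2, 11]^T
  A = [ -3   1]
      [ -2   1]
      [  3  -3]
Feasible point: (0, 0) satisfies every constraint, so the LP is feasible.
Direction d = (1, 1): for each constraint row a, a·d ≤ 0 —
  (-3)(1) + (1)(1) = -2 ≤ 0
  (-2)(1) + (1)(1) = -1 ≤ 0
  (3)(1) + (-3)(1) = 0 ≤ 0
and d ≥ 0, so (0, 0) + t·d stays feasible for every t ≥ 0. Along this ray z = u + 7v changes by 8 per unit t, so z → +∞.

Unbounded: there is a feasible ray along which z → +∞.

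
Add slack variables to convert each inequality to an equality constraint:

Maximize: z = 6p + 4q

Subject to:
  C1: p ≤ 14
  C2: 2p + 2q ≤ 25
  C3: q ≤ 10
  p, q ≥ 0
max z = 6p + 4q

s.t.
  p + s1 = 14
  2p + 2q + s2 = 25
  q + s3 = 10
  p, q, s1, s2, s3 ≥ 0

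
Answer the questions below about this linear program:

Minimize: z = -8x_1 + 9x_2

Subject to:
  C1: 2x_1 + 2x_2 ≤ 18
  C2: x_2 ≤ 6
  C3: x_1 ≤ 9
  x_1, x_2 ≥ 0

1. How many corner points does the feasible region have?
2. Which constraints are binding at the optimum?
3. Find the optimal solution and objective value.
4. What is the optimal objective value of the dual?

1. 4
2. C1, C3, x_2 ≥ 0
3. x_1 = 9, x_2 = 0, z = -72
4. -72 (by strong duality, equal to the primal optimum)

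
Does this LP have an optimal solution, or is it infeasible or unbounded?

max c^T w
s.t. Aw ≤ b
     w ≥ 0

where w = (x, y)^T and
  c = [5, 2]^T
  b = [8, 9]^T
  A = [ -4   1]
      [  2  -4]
Feasible point: (0, 0) satisfies every constraint, so the LP is feasible.
Direction d = (1, 1): for each constraint row a, a·d ≤ 0 —
  (-4)(1) + (1)(1) = -3 ≤ 0
  (2)(1) + (-4)(1) = -2 ≤ 0
and d ≥ 0, so (0, 0) + t·d stays feasible for every t ≥ 0. Along this ray z = 5x + 2y changes by 7 per unit t, so z → +∞.

The LP is unbounded; z can be made arbitrarily large.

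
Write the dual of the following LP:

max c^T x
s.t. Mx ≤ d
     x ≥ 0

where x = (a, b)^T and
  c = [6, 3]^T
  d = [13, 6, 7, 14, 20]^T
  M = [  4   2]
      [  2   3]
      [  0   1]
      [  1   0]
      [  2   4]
Minimize: z = 13y1 + 6y2 + 7y3 + 14y4 + 20y5

Subject to:
  C1: -4y1 - 2y2 - y4 - 2y5 ≤ -6
  C2: -2y1 - 3y2 - y3 - 4y5 ≤ -3
  y1, y2, y3, y4, y5 ≥ 0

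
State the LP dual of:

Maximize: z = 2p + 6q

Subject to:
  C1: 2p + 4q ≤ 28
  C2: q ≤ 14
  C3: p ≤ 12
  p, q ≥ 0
Minimize: z = 28y1 + 14y2 + 12y3

Subject to:
  C1: -2y1 - y3 ≤ -2
  C2: -4y1 - y2 ≤ -6
  y1, y2, y3 ≥ 0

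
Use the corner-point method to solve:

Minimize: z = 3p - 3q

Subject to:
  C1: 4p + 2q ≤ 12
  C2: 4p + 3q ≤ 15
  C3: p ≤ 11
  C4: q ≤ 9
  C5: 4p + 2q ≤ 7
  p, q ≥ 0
Each vertex is the intersection of two constraint boundaries that also satisfies all remaining constraints:
  p = 0 and q = 0 → (0, 0)
  4p + 2q = 7 and q = 0 → (1.75, 0)
  4p + 2q = 7 and p = 0 → (0, 3.5)

Evaluating z = 3p - 3q at each vertex:
  (0, 0): z = 0
  (1.75, 0): z = 5.25
  (0, 3.5): z = -10.5

The minimum is at (0, 3.5) with z = -10.5.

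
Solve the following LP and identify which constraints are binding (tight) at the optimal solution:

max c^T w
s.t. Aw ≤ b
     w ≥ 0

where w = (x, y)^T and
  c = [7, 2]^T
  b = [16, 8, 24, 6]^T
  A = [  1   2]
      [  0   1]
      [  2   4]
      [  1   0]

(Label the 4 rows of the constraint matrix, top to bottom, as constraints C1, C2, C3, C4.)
Optimal: x = 6, y = 3
Binding: C3, C4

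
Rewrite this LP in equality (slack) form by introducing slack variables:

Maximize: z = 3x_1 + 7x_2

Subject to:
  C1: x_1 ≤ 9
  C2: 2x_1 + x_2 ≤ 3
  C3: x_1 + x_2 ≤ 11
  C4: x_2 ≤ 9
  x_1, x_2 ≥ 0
max z = 3x_1 + 7x_2

s.t.
  x_1 + s1 = 9
  2x_1 + x_2 + s2 = 3
  x_1 + x_2 + s3 = 11
  x_2 + s4 = 9
  x_1, x_2, s1, s2, s3, s4 ≥ 0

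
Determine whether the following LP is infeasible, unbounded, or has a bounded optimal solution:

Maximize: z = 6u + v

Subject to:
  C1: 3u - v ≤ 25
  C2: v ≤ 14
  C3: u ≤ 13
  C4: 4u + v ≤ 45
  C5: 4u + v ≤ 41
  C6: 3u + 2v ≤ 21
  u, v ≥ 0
The point (7, 0) satisfies every constraint, so the LP is feasible; the constraints give u ≤ 13 and v ≤ 14, which with u, v ≥ 0 keep the feasible region inside a bounded box. A feasible, bounded LP attains a finite optimum at a vertex.

Evaluating z = 6u + v at each vertex:
  (0, 0): z = 0
  (7, 0): z = 42
  (0, 10.5): z = 10.5

Feasible with finite optimum z* = 42 at (7, 0).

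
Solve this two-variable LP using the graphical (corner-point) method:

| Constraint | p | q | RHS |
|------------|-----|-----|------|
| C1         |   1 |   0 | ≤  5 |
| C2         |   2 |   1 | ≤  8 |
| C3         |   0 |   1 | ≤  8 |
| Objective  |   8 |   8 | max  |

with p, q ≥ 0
p = 0, q = 8, z = 64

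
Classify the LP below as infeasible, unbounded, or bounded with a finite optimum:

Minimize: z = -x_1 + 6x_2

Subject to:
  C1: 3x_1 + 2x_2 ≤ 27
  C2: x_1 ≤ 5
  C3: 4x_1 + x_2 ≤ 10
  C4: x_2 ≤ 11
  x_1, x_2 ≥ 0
The point (2.5, 0) satisfies every constraint, so the LP is feasible; the constraints give x_1 ≤ 5 and x_2 ≤ 11, which with x_1, x_2 ≥ 0 keep the feasible region inside a bounded box. A feasible, bounded LP attains a finite optimum at a vertex.

Evaluating z = -x_1 + 6x_2 at each vertex:
  (0, 0): z = 0
  (2.5, 0): z = -2.5
  (0, 10): z = 60

The LP has an optimal solution: (2.5, 0) with z = -2.5.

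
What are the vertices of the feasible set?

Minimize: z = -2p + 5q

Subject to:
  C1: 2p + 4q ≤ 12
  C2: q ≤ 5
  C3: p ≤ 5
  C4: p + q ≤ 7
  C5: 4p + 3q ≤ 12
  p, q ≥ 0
Each vertex is the intersection of two constraint boundaries that also satisfies all remaining constraints:
  p = 0 and q = 0 → (0, 0)
  4p + 3q = 12 and q = 0 → (3, 0)
  2p + 4q = 12 and 4p + 3q = 12 → (1.2, 2.4)
  2p + 4q = 12 and p = 0 → (0, 3)

Vertices: (0, 0), (3, 0), (1.2, 2.4), (0, 3)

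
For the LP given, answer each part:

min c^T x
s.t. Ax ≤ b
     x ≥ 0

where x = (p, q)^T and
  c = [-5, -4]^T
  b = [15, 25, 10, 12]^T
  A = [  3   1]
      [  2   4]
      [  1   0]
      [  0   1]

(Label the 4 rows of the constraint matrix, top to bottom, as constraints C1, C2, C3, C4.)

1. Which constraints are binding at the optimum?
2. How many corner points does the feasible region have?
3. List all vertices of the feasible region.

1. C1, C2
2. 4
3. (0, 0), (5, 0), (3.5, 4.5), (0, 6.25)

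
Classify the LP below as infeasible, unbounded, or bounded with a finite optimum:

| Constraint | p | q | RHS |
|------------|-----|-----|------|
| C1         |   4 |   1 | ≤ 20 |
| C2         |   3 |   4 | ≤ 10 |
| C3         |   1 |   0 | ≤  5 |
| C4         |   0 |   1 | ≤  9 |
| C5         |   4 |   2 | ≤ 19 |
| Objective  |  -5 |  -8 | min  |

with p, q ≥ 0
The point (0, 2.5) satisfies every constraint, so the LP is feasible; the constraints give p ≤ 5 and q ≤ 9, which with p, q ≥ 0 keep the feasible region inside a bounded box. A feasible, bounded LP attains a finite optimum at a vertex.

Feasible with finite optimum z* = -20 at (0, 2.5).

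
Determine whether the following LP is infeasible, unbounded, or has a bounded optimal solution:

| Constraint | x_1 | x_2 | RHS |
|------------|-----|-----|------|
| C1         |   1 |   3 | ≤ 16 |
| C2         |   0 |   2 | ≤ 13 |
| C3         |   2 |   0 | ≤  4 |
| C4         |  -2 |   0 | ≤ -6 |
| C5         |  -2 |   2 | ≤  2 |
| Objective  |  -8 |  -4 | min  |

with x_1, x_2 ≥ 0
C3 requires 2x_1 ≤ 4, while C4 (-2x_1 ≤ -6) is equivalent to 2x_1 ≥ 6. Together they would need 6 ≤ 2x_1 ≤ 4, which is impossible since 6 > 4. No point satisfies all constraints.

Infeasible — the constraint set is empty.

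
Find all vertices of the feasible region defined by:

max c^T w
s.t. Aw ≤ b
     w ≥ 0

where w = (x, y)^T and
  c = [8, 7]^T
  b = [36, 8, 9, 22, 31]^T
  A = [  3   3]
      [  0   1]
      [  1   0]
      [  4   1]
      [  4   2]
Each vertex is the intersection of two constraint boundaries that also satisfies all remaining constraints:
  x = 0 and y = 0 → (0, 0)
  4x + y = 22 and y = 0 → (5.5, 0)
  y = 8 and 4x + y = 22 → (3.5, 8)
  y = 8 and x = 0 → (0, 8)

Vertices: (0, 0), (5.5, 0), (3.5, 8), (0, 8)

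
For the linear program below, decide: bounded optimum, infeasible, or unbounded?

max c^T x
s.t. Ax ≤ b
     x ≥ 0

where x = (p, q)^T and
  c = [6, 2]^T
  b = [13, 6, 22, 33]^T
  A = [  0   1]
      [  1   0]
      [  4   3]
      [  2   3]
The point (5.5, 0) satisfies every constraint, so the LP is feasible; the constraints give p ≤ 6 and q ≤ 13, which with p, q ≥ 0 keep the feasible region inside a bounded box. A feasible, bounded LP attains a finite optimum at a vertex.

Bounded optimum: z* = 33 at (5.5, 0).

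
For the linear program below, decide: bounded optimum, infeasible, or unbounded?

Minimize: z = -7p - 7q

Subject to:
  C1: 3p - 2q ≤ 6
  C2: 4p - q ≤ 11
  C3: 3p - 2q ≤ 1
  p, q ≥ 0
Feasible point: (0, 0) satisfies every constraint, so the LP is feasible.
Direction d = (0, 1): for each constraint row a, a·d ≤ 0 —
  (3)(0) + (-2)(1) = -2 ≤ 0
  (4)(0) + (-1)(1) = -1 ≤ 0
  (3)(0) + (-2)(1) = -2 ≤ 0
and d ≥ 0, so (0, 0) + t·d stays feasible for every t ≥ 0. Along this ray z = -7p - 7q changes by -7 per unit t, so z → −∞.

The LP is unbounded; z can be made arbitrarily small.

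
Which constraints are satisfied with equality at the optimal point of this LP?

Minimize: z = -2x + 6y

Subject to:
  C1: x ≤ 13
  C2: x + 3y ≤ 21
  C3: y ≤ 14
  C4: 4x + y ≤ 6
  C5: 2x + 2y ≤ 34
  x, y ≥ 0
Optimal: x = 1.5, y = 0
Binding: C4, y ≥ 0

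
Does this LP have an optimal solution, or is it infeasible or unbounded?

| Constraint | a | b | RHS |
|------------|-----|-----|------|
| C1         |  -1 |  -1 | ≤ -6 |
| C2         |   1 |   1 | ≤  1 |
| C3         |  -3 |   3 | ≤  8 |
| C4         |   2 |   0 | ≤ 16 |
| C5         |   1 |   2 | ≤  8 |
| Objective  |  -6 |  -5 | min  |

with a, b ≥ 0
C2 requires a + b ≤ 1, while C1 (-a - b ≤ -6) is equivalent to a + b ≥ 6. Together they would need 6 ≤ a + b ≤ 1, which is impossible since 6 > 1. No point satisfies all constraints.

The feasible region is empty; the LP is infeasible.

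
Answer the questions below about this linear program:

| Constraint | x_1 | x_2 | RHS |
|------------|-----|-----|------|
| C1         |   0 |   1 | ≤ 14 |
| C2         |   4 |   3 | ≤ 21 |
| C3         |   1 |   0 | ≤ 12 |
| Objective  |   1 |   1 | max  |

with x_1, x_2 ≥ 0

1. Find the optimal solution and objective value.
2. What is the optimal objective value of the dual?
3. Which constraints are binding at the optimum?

1. x_1 = 0, x_2 = 7, z = 7
2. 7 (by strong duality, equal to the primal optimum)
3. C2, x_1 ≥ 0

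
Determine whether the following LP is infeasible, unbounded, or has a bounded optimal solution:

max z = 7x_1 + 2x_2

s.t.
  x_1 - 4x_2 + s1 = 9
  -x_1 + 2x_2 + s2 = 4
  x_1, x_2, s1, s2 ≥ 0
Feasible point: (0, 0) satisfies every constraint, so the LP is feasible.
Direction d = (4, 1): for each constraint row a, a·d ≤ 0 —
  (1)(4) + (-4)(1) = 0 ≤ 0
  (-1)(4) + (2)(1) = -2 ≤ 0
and d ≥ 0, so (0, 0) + t·d stays feasible for every t ≥ 0. Along this ray z = 7x_1 + 2x_2 changes by 30 per unit t, so z → +∞.

Unbounded — the objective can increase without bound over the feasible region.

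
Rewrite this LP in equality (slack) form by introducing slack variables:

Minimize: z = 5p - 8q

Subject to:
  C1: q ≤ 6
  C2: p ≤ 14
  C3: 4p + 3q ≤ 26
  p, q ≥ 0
min z = 5p - 8q

s.t.
  q + s1 = 6
  p + s2 = 14
  4p + 3q + s3 = 26
  p, q, s1, s2, s3 ≥ 0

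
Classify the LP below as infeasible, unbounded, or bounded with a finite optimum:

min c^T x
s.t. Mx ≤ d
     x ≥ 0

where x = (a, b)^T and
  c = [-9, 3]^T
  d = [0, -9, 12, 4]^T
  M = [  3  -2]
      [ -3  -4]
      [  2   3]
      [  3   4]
One constraint requires 3a + 4b ≤ 4, while the constraint -3a - 4b ≤ -9 is equivalent to 3a + 4b ≥ 9. Together they would need 9 ≤ 3a + 4b ≤ 4, which is impossible since 9 > 4. No point satisfies all constraints.

Infeasible: no point satisfies all constraints simultaneously.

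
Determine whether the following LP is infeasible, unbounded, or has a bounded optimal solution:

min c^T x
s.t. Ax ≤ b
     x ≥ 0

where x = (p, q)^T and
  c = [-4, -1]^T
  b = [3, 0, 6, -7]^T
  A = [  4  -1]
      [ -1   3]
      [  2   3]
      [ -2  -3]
One constraint requires 2p + 3q ≤ 6, while the constraint -2p - 3q ≤ -7 is equivalent to 2p + 3q ≥ 7. Together they would need 7 ≤ 2p + 3q ≤ 6, which is impossible since 7 > 6. No point satisfies all constraints.

Infeasible: no point satisfies all constraints simultaneously.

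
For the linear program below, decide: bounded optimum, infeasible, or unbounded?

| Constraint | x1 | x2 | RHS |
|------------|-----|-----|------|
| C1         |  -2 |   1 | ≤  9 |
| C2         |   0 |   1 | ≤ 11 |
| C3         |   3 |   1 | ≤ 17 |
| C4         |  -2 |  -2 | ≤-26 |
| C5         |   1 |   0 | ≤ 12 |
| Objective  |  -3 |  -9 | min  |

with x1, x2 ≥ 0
The point (2, 11) satisfies every constraint, so the LP is feasible; the constraints give x1 ≤ 12 and x2 ≤ 11, which with x1, x2 ≥ 0 keep the feasible region inside a bounded box. A feasible, bounded LP attains a finite optimum at a vertex.

The LP has an optimal solution: (2, 11) with z = -105.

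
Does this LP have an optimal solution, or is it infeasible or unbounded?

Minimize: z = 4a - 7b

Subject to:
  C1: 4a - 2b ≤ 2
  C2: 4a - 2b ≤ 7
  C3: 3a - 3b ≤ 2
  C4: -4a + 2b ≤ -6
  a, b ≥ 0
C1 requires 4a - 2b ≤ 2, while C4 (-4a + 2b ≤ -6) is equivalent to 4a - 2b ≥ 6. Together they would need 6 ≤ 4a - 2b ≤ 2, which is impossible since 6 > 2. No point satisfies all constraints.

Infeasible: no point satisfies all constraints simultaneously.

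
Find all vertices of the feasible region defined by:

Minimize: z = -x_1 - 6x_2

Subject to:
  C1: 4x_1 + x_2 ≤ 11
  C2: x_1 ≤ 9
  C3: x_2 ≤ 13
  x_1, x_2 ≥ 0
Each vertex is the intersection of two constraint boundaries that also satisfies all remaining constraints:
  x_1 = 0 and x_2 = 0 → (0, 0)
  4x_1 + x_2 = 11 and x_2 = 0 → (2.75, 0)
  4x_1 + x_2 = 11 and x_1 = 0 → (0, 11)

Vertices: (0, 0), (2.75, 0), (0, 11)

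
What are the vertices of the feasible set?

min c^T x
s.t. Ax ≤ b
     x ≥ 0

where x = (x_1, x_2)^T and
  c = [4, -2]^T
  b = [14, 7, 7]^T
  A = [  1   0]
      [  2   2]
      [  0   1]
Each vertex is the intersection of two constraint boundaries that also satisfies all remaining constraints:
  x_1 = 0 and x_2 = 0 → (0, 0)
  2x_1 + 2x_2 = 7 and x_2 = 0 → (3.5, 0)
  2x_1 + 2x_2 = 7 and x_1 = 0 → (0, 3.5)

Vertices: (0, 0), (3.5, 0), (0, 3.5)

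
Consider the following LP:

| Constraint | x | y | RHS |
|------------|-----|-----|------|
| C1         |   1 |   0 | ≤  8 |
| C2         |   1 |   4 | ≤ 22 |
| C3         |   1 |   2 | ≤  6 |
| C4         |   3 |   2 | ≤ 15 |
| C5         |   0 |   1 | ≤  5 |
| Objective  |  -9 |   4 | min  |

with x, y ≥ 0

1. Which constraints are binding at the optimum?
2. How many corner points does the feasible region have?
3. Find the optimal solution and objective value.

1. C4, y ≥ 0
2. 4
3. x = 5, y = 0, z = -45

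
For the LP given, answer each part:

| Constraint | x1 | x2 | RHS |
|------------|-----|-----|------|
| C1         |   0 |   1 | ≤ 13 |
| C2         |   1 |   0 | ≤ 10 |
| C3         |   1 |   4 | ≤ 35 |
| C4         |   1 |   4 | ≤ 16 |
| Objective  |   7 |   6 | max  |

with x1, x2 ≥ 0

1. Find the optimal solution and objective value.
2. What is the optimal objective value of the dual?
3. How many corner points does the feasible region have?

1. x1 = 10, x2 = 1.5, z = 79
2. 79 (by strong duality, equal to the primal optimum)
3. 4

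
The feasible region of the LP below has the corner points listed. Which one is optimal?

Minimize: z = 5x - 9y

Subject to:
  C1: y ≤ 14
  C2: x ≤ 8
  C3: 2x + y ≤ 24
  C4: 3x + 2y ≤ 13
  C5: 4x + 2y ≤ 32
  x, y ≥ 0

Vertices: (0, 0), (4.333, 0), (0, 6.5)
Evaluating z = 5x - 9y at each vertex:
  (0, 0): z = 0
  (4.333, 0): z = 21.67
  (0, 6.5): z = -58.5

The smallest value is z = -58.5, attained at (0, 6.5).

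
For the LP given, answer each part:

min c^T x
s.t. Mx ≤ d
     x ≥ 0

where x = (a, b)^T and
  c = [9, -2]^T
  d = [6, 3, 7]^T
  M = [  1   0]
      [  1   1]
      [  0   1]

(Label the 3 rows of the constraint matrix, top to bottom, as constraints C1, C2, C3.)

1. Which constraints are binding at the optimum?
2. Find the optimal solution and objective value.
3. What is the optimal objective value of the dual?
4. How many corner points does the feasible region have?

1. C2, a ≥ 0
2. a = 0, b = 3, z = -6
3. -6 (by strong duality, equal to the primal optimum)
4. 3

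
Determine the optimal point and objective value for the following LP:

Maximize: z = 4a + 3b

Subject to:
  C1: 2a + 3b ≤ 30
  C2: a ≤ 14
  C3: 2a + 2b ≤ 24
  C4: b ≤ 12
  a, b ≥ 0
a = 12, b = 0, z = 48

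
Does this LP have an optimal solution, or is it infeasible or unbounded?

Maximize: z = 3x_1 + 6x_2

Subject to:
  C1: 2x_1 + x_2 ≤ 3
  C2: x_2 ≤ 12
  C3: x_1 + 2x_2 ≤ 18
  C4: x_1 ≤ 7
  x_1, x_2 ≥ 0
The point (0, 3) satisfies every constraint, so the LP is feasible; the constraints give x_1 ≤ 7 and x_2 ≤ 12, which with x_1, x_2 ≥ 0 keep the feasible region inside a bounded box. A feasible, bounded LP attains a finite optimum at a vertex.

Evaluating z = 3x_1 + 6x_2 at each vertex:
  (0, 0): z = 0
  (1.5, 0): z = 4.5
  (0, 3): z = 18

Feasible with finite optimum z* = 18 at (0, 3).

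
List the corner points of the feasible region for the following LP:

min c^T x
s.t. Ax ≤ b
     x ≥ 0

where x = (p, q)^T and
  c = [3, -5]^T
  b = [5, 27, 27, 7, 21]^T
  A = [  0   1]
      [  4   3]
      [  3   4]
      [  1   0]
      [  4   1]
Each vertex is the intersection of two constraint boundaries that also satisfies all remaining constraints:
  p = 0 and q = 0 → (0, 0)
  4p + q = 21 and q = 0 → (5.25, 0)
  4p + 3q = 27 and 4p + q = 21 → (4.5, 3)
  4p + 3q = 27 and 3p + 4q = 27 → (3.857, 3.857)
  q = 5 and 3p + 4q = 27 → (2.333, 5)
  q = 5 and p = 0 → (0, 5)

Vertices: (0, 0), (5.25, 0), (4.5, 3), (3.857, 3.857), (2.333, 5), (0, 5)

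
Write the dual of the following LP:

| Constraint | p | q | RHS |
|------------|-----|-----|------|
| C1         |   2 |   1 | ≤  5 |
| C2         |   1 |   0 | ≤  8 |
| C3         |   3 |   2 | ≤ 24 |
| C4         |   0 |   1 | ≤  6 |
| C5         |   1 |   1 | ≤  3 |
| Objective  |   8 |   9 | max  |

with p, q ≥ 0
Minimize: z = 5y1 + 8y2 + 24y3 + 6y4 + 3y5

Subject to:
  C1: -2y1 - y2 - 3y3 - y5 ≤ -8
  C2: -y1 - 2y3 - y4 - y5 ≤ -9
  y1, y2, y3, y4, y5 ≥ 0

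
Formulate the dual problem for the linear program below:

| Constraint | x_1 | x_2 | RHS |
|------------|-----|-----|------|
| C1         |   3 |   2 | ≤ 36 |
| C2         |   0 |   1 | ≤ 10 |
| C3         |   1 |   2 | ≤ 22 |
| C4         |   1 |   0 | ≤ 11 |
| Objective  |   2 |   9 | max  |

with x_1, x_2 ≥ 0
Minimize: z = 36y1 + 10y2 + 22y3 + 11y4

Subject to:
  C1: -3y1 - y3 - y4 ≤ -2
  C2: -2y1 - y2 - 2y3 ≤ -9
  y1, y2, y3, y4 ≥ 0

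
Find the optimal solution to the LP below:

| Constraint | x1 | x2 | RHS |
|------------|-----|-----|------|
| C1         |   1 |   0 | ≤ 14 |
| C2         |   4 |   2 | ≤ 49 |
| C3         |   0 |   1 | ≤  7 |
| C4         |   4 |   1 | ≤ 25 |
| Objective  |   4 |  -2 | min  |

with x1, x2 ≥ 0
x1 = 0, x2 = 7, z = -14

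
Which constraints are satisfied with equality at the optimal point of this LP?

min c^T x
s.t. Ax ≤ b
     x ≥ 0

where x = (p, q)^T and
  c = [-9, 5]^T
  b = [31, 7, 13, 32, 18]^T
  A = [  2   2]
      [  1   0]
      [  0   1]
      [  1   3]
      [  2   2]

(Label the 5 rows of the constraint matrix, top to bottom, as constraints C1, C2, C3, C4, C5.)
Optimal: p = 7, q = 0
Slack at optimum:
  C1: slack = 17
  C2: slack = 0 (binding)
  C3: slack = 13
  C4: slack = 25
  C5: slack = 4
  p ≥ 0: p = 7
  q ≥ 0: q = 0 (binding)
Binding constraints: C2, q ≥ 0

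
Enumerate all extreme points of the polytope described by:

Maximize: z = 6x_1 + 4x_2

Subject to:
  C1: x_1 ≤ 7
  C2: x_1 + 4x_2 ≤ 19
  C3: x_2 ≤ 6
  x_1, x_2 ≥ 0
Each vertex is the intersection of two constraint boundaries that also satisfies all remaining constraints:
  x_1 = 0 and x_2 = 0 → (0, 0)
  x_1 = 7 and x_2 = 0 → (7, 0)
  x_1 = 7 and x_1 + 4x_2 = 19 → (7, 3)
  x_1 + 4x_2 = 19 and x_1 = 0 → (0, 4.75)

Vertices: (0, 0), (7, 0), (7, 3), (0, 4.75)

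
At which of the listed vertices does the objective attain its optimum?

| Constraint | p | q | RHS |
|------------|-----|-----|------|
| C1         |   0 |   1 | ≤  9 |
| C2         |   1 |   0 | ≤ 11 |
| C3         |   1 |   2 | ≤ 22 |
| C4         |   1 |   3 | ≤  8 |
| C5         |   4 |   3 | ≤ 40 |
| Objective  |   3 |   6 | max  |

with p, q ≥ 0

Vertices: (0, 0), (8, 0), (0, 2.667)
Evaluating z = 3p + 6q at each vertex:
  (0, 0): z = 0
  (8, 0): z = 24
  (0, 2.667): z = 16

The largest value is z = 24, attained at (8, 0).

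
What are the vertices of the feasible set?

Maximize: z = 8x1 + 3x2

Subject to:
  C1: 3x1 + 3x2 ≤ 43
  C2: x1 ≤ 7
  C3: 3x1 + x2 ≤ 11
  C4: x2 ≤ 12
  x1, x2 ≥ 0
Each vertex is the intersection of two constraint boundaries that also satisfies all remaining constraints:
  x1 = 0 and x2 = 0 → (0, 0)
  3x1 + x2 = 11 and x2 = 0 → (3.667, 0)
  3x1 + x2 = 11 and x1 = 0 → (0, 11)

Vertices: (0, 0), (3.667, 0), (0, 11)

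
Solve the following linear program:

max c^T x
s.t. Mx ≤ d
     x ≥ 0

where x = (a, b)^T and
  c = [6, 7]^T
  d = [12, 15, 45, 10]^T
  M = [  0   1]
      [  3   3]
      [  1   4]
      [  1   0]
Each vertex is the intersection of two constraint boundaries that also satisfies all remaining constraints:
  a = 0 and b = 0 → (0, 0)
  3a + 3b = 15 and b = 0 → (5, 0)
  3a + 3b = 15 and a = 0 → (0, 5)

Evaluating z = 6a + 7b at each vertex:
  (0, 0): z = 0
  (5, 0): z = 30
  (0, 5): z = 35

The maximum is at (0, 5) with z = 35.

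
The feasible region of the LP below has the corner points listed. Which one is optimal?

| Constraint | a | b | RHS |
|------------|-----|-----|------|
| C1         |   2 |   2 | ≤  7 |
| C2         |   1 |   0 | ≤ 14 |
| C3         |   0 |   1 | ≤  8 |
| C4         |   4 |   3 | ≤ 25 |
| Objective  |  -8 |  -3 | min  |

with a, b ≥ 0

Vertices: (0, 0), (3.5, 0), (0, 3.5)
Evaluating z = -8a - 3b at each vertex:
  (0, 0): z = 0
  (3.5, 0): z = -28
  (0, 3.5): z = -10.5

The smallest value is z = -28, attained at (3.5, 0).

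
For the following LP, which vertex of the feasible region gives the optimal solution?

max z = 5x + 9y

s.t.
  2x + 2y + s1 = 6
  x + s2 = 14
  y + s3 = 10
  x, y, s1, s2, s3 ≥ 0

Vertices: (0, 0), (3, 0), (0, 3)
Evaluating z = 5x + 9y at each vertex:
  (0, 0): z = 0
  (3, 0): z = 15
  (0, 3): z = 27

The largest value is z = 27, attained at (0, 3).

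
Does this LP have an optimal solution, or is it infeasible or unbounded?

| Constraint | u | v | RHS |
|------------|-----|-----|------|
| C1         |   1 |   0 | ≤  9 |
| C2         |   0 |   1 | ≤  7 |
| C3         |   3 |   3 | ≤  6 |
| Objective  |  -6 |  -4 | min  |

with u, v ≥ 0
The point (2, 0) satisfies every constraint, so the LP is feasible; the constraints give u ≤ 9 and v ≤ 7, which with u, v ≥ 0 keep the feasible region inside a bounded box. A feasible, bounded LP attains a finite optimum at a vertex.

The LP has an optimal solution: (2, 0) with z = -12.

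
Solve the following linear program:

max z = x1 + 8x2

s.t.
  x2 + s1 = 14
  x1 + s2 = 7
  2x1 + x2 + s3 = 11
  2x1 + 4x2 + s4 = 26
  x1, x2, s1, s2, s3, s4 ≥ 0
x1 = 0, x2 = 6.5, z = 52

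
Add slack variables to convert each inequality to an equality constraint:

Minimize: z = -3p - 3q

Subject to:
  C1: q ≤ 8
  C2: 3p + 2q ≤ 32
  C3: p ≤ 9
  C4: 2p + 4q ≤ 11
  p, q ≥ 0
min z = -3p - 3q

s.t.
  q + s1 = 8
  3p + 2q + s2 = 32
  p + s3 = 9
  2p + 4q + s4 = 11
  p, q, s1, s2, s3, s4 ≥ 0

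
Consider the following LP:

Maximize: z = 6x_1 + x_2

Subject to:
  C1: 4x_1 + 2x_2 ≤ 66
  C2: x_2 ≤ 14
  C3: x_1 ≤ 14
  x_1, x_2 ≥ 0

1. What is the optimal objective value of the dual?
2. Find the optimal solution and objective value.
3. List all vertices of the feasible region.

1. 89 (by strong duality, equal to the primal optimum)
2. x_1 = 14, x_2 = 5, z = 89
3. (0, 0), (14, 0), (14, 5), (9.5, 14), (0, 14)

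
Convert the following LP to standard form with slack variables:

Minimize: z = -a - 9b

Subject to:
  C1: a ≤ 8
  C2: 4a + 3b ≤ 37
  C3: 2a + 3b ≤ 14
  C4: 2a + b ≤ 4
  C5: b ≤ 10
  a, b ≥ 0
min z = -a - 9b

s.t.
  a + s1 = 8
  4a + 3b + s2 = 37
  2a + 3b + s3 = 14
  2a + b + s4 = 4
  b + s5 = 10
  a, b, s1, s2, s3, s4, s5 ≥ 0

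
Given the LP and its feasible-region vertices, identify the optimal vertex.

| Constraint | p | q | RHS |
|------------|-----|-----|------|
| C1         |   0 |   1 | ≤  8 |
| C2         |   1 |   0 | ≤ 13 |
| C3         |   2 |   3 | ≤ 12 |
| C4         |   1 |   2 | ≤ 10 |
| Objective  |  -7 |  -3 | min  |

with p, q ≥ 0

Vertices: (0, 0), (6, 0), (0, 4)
(6, 0) with z = -42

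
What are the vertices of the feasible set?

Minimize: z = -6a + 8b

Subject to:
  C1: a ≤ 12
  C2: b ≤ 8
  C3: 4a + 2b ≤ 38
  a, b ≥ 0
Each vertex is the intersection of two constraint boundaries that also satisfies all remaining constraints:
  a = 0 and b = 0 → (0, 0)
  4a + 2b = 38 and b = 0 → (9.5, 0)
  b = 8 and 4a + 2b = 38 → (5.5, 8)
  b = 8 and a = 0 → (0, 8)

Vertices: (0, 0), (9.5, 0), (5.5, 8), (0, 8)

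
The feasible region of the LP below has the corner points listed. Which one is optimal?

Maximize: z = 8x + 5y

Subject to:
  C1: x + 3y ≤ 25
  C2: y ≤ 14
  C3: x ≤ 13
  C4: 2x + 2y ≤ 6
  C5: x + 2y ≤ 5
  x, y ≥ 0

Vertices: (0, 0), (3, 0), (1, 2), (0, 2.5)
Evaluating z = 8x + 5y at each vertex:
  (0, 0): z = 0
  (3, 0): z = 24
  (1, 2): z = 18
  (0, 2.5): z = 12.5

The largest value is z = 24, attained at (3, 0).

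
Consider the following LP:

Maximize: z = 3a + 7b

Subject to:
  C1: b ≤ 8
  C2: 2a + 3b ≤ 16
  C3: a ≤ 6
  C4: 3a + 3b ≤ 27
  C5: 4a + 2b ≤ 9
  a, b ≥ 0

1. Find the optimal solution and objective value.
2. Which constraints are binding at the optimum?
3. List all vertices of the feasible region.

1. a = 0, b = 4.5, z = 31.5
2. C5, a ≥ 0
3. (0, 0), (2.25, 0), (0, 4.5)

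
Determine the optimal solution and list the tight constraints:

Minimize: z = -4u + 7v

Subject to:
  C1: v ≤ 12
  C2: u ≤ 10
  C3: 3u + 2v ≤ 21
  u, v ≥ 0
Optimal: u = 7, v = 0
Slack at optimum:
  C1: slack = 12
  C2: slack = 3
  C3: slack = 0 (binding)
  u ≥ 0: u = 7
  v ≥ 0: v = 0 (binding)
Binding constraints: C3, v ≥ 0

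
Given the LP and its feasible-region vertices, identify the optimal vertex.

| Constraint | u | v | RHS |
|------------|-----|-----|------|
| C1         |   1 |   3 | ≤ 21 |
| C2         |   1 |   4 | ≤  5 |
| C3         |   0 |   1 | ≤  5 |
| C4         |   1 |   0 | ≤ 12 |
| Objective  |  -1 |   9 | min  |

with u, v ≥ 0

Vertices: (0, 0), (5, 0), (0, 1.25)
(5, 0) with z = -5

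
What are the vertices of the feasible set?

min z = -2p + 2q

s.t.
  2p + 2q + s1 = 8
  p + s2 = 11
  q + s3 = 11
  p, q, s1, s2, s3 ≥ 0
Each vertex is the intersection of two constraint boundaries that also satisfies all remaining constraints:
  p = 0 and q = 0 → (0, 0)
  2p + 2q = 8 and q = 0 → (4, 0)
  2p + 2q = 8 and p = 0 → (0, 4)

Vertices: (0, 0), (4, 0), (0, 4)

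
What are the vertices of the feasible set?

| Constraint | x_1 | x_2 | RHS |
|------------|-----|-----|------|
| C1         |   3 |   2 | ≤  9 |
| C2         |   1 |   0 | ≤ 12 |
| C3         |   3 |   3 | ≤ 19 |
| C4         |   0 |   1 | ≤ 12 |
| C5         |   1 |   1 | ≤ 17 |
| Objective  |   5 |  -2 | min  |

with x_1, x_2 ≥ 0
Each vertex is the intersection of two constraint boundaries that also satisfies all remaining constraints:
  x_1 = 0 and x_2 = 0 → (0, 0)
  3x_1 + 2x_2 = 9 and x_2 = 0 → (3, 0)
  3x_1 + 2x_2 = 9 and x_1 = 0 → (0, 4.5)

Vertices: (0, 0), (3, 0), (0, 4.5)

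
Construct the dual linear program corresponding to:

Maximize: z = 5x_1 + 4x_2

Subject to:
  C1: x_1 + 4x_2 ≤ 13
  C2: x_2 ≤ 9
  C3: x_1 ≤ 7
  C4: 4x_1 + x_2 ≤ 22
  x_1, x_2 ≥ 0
Minimize: z = 13y1 + 9y2 + 7y3 + 22y4

Subject to:
  C1: -y1 - y3 - 4y4 ≤ -5
  C2: -4y1 - y2 - y4 ≤ -4
  y1, y2, y3, y4 ≥ 0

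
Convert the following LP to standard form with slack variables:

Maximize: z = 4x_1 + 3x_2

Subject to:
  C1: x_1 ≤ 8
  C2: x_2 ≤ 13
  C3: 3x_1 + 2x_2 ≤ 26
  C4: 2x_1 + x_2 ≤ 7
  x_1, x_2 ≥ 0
max z = 4x_1 + 3x_2

s.t.
  x_1 + s1 = 8
  x_2 + s2 = 13
  3x_1 + 2x_2 + s3 = 26
  2x_1 + x_2 + s4 = 7
  x_1, x_2, s1, s2, s3, s4 ≥ 0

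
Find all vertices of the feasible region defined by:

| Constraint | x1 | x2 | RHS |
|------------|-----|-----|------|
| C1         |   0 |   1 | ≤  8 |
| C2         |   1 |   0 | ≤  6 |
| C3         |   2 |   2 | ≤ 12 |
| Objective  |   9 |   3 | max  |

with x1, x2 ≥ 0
Each vertex is the intersection of two constraint boundaries that also satisfies all remaining constraints:
  x1 = 0 and x2 = 0 → (0, 0)
  x1 = 6 and 2x1 + 2x2 = 12 → (6, 0)
  2x1 + 2x2 = 12 and x1 = 0 → (0, 6)

Vertices: (0, 0), (6, 0), (0, 6)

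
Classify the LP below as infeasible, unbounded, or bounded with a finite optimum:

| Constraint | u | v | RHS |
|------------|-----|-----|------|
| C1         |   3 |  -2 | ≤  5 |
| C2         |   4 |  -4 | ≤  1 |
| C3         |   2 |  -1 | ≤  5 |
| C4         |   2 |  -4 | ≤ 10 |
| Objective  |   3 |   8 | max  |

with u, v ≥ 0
Feasible point: (0, 0) satisfies every constraint, so the LP is feasible.
Direction d = (0, 1): for each constraint row a, a·d ≤ 0 —
  (3)(0) + (-2)(1) = -2 ≤ 0
  (4)(0) + (-4)(1) = -4 ≤ 0
  (2)(0) + (-1)(1) = -1 ≤ 0
  (2)(0) + (-4)(1) = -4 ≤ 0
and d ≥ 0, so (0, 0) + t·d stays feasible for every t ≥ 0. Along this ray z = 3u + 8v changes by 8 per unit t, so z → +∞.

The LP is unbounded; z can be made arbitrarily large.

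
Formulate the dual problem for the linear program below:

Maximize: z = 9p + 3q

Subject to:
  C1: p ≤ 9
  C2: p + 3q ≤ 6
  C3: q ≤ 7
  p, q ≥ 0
Minimize: z = 9y1 + 6y2 + 7y3

Subject to:
  C1: -y1 - y2 ≤ -9
  C2: -3y2 - y3 ≤ -3
  y1, y2, y3 ≥ 0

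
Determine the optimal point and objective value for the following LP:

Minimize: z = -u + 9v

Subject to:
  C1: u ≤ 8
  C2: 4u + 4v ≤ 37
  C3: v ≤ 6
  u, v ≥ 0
Each vertex is the intersection of two constraint boundaries that also satisfies all remaining constraints:
  u = 0 and v = 0 → (0, 0)
  u = 8 and v = 0 → (8, 0)
  u = 8 and 4u + 4v = 37 → (8, 1.25)
  4u + 4v = 37 and v = 6 → (3.25, 6)
  v = 6 and u = 0 → (0, 6)

Evaluating z = -u + 9v at each vertex:
  (0, 0): z = 0
  (8, 0): z = -8
  (8, 1.25): z = 3.25
  (3.25, 6): z = 50.75
  (0, 6): z = 54

The minimum is at (8, 0) with z = -8.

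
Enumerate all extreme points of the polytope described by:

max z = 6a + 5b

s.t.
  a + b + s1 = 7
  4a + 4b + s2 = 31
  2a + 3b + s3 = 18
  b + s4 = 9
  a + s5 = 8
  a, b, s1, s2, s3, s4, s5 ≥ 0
Each vertex is the intersection of two constraint boundaries that also satisfies all remaining constraints:
  a = 0 and b = 0 → (0, 0)
  a + b = 7 and b = 0 → (7, 0)
  a + b = 7 and 2a + 3b = 18 → (3, 4)
  2a + 3b = 18 and a = 0 → (0, 6)

Vertices: (0, 0), (7, 0), (3, 4), (0, 6)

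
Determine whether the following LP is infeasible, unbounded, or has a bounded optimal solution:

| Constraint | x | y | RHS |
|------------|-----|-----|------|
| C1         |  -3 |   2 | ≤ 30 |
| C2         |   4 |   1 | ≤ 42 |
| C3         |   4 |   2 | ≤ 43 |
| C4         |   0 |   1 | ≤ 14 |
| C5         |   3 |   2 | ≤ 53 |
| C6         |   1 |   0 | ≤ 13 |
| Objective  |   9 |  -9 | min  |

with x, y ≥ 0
The point (0, 14) satisfies every constraint, so the LP is feasible; the constraints give x ≤ 13 and y ≤ 14, which with x, y ≥ 0 keep the feasible region inside a bounded box. A feasible, bounded LP attains a finite optimum at a vertex.

Bounded optimum: z* = -126 at (0, 14).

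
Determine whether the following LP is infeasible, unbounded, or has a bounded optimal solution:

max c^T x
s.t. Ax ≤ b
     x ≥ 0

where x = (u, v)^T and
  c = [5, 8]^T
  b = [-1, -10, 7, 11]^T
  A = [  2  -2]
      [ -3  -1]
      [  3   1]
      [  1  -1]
One constraint requires 3u + v ≤ 7, while the constraint -3u - v ≤ -10 is equivalent to 3u + v ≥ 10. Together they would need 10 ≤ 3u + v ≤ 7, which is impossible since 10 > 7. No point satisfies all constraints.

Infeasible — the constraint set is empty.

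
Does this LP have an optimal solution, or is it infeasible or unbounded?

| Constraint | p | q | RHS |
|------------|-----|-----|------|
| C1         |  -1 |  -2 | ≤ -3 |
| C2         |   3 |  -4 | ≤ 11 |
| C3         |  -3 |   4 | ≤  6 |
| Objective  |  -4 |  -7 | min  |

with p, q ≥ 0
Feasible point: (1, 1) satisfies every constraint, so the LP is feasible.
Direction d = (4, 3): for each constraint row a, a·d ≤ 0 —
  (-1)(4) + (-2)(3) = -10 ≤ 0
  (3)(4) + (-4)(3) = 0 ≤ 0
  (-3)(4) + (4)(3) = 0 ≤ 0
and d ≥ 0, so (1, 1) + t·d stays feasible for every t ≥ 0. Along this ray z = -4p - 7q changes by -37 per unit t, so z → −∞.

Unbounded: there is a feasible ray along which z → −∞.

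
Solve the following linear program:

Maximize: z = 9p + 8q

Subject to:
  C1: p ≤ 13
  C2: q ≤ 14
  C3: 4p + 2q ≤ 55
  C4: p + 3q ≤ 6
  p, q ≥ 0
p = 6, q = 0, z = 54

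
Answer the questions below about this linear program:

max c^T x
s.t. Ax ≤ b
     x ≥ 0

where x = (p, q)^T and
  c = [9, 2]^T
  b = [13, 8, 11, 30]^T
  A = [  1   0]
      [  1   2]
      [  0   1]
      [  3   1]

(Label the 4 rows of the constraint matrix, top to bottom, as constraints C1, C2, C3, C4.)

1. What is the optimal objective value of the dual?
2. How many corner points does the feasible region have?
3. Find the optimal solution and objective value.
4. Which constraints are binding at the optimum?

1. 72 (by strong duality, equal to the primal optimum)
2. 3
3. p = 8, q = 0, z = 72
4. C2, q ≥ 0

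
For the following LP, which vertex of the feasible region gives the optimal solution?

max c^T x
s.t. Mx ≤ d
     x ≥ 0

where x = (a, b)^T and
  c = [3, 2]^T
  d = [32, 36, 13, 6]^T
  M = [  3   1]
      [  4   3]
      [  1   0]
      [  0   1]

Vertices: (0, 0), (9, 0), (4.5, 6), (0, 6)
Evaluating z = 3a + 2b at each vertex:
  (0, 0): z = 0
  (9, 0): z = 27
  (4.5, 6): z = 25.5
  (0, 6): z = 12

The largest value is z = 27, attained at (9, 0).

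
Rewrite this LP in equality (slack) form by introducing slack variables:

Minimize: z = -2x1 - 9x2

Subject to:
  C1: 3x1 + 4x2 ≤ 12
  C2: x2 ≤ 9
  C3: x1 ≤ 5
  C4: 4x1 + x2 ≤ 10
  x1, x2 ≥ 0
min z = -2x1 - 9x2

s.t.
  3x1 + 4x2 + s1 = 12
  x2 + s2 = 9
  x1 + s3 = 5
  4x1 + x2 + s4 = 10
  x1, x2, s1, s2, s3, s4 ≥ 0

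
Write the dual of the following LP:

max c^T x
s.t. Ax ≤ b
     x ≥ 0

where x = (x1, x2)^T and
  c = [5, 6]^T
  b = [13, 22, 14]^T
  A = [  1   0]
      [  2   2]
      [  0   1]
Minimize: z = 13y1 + 22y2 + 14y3

Subject to:
  C1: -y1 - 2y2 ≤ -5
  C2: -2y2 - y3 ≤ -6
  y1, y2, y3 ≥ 0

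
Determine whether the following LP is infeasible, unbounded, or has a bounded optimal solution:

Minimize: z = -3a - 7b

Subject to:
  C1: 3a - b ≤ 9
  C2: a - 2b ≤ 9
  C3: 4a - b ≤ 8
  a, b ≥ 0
Feasible point: (0, 0) satisfies every constraint, so the LP is feasible.
Direction d = (0, 1): for each constraint row a, a·d ≤ 0 —
  (3)(0) + (-1)(1) = -1 ≤ 0
  (1)(0) + (-2)(1) = -2 ≤ 0
  (4)(0) + (-1)(1) = -1 ≤ 0
and d ≥ 0, so (0, 0) + t·d stays feasible for every t ≥ 0. Along this ray z = -3a - 7b changes by -7 per unit t, so z → −∞.

Unbounded — the objective can decrease without bound over the feasible region.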